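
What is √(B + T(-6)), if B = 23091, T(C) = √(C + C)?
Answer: √(23091 + 2*I*√3) ≈ 151.96 + 0.011*I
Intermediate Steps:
T(C) = √2*√C (T(C) = √(2*C) = √2*√C)
√(B + T(-6)) = √(23091 + √2*√(-6)) = √(23091 + √2*(I*√6)) = √(23091 + 2*I*√3)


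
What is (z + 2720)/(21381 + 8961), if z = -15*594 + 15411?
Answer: 9221/30342 ≈ 0.30390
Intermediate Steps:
z = 6501 (z = -8910 + 15411 = 6501)
(z + 2720)/(21381 + 8961) = (6501 + 2720)/(21381 + 8961) = 9221/30342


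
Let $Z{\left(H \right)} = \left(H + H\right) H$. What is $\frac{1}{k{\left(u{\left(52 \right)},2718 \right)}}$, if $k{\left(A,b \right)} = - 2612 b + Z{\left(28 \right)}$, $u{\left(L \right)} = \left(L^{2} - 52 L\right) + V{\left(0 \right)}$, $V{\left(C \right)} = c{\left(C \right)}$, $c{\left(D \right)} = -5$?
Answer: $- \frac{1}{7097848} \approx -1.4089 \cdot 10^{-7}$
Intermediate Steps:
$V{\left(C \right)} = -5$
$Z{\left(H \right)} = 2 H^{2}$ ($Z{\left(H \right)} = 2 H H = 2 H^{2}$)
$u{\left(L \right)} = -5 + L^{2} - 52 L$ ($u{\left(L \right)} = \left(L^{2} - 52 L\right) - 5 = -5 + L^{2} - 52 L$)
$k{\left(A,b \right)} = 1568 - 2612 b$ ($k{\left(A,b \right)} = - 2612 b + 2 \cdot 28^{2} = - 2612 b + 2 \cdot 784 = - 2612 b + 1568 = 1568 - 2612 b$)
$\frac{1}{k{\left(u{\left(52 \right)},2718 \right)}} = \frac{1}{1568 - 7099416} = \frac{1}{-7097848} = - \frac{1}{7097848}$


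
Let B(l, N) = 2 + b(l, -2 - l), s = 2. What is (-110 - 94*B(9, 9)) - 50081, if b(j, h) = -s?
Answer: -50191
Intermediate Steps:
b(j, h) = -2 (b(j, h) = -1*2 = -2)
B(l, N) = 0 (B(l, N) = 2 - 2 = 0)
(-110 - 94*B(9, 9)) - 50081 = (-110 - 94*0) - 50081 = (-110 + 0) - 50081 = -110 - 50081 = -50191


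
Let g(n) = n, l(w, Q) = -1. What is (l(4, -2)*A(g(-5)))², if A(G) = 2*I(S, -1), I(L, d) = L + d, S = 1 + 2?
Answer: 16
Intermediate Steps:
S = 3
A(G) = 4 (A(G) = 2*(3 - 1) = 2*2 = 4)
(l(4, -2)*A(g(-5)))² = (-1*4)² = (-4)² = 16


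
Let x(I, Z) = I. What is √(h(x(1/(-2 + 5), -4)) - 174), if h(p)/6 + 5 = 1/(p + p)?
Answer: I*√195 ≈ 13.964*I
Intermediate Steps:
h(p) = -30 + 3/p (h(p) = -30 + 6/(p + p) = -30 + 6/((2*p)) = -30 + 6*(1/(2*p)) = -30 + 3/p)
√(h(x(1/(-2 + 5), -4)) - 174) = √((-30 + 3/(1/(-2 + 5))) - 174) = √((-30 + 3/(1/3)) - 174) = √((-30 + 3/(⅓)) - 174) = √((-30 + 3*3) - 174) = √((-30 + 9) - 174) = √(-21 - 174) = √(-195) = I*√195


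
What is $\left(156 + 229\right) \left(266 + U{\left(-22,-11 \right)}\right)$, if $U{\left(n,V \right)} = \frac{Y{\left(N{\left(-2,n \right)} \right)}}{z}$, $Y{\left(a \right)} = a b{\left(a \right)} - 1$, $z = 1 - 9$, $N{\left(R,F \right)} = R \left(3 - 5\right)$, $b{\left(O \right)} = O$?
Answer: $\frac{813505}{8} \approx 1.0169 \cdot 10^{5}$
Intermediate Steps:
$N{\left(R,F \right)} = - 2 R$ ($N{\left(R,F \right)} = R \left(-2\right) = - 2 R$)
$z = -8$
$Y{\left(a \right)} = -1 + a^{2}$ ($Y{\left(a \right)} = a a - 1 = a^{2} - 1 = -1 + a^{2}$)
$U{\left(n,V \right)} = - \frac{15}{8}$ ($U{\left(n,V \right)} = \frac{-1 + \left(\left(-2\right) \left(-2\right)\right)^{2}}{-8} = \left(-1 + 4^{2}\right) \left(- \frac{1}{8}\right) = \left(-1 + 16\right) \left(- \frac{1}{8}\right) = 15 \left(- \frac{1}{8}\right) = - \frac{15}{8}$)
$\left(156 + 229\right) \left(266 + U{\left(-22,-11 \right)}\right) = \left(156 + 229\right) \left(266 - \frac{15}{8}\right) = 385 \cdot \frac{2113}{8} = \frac{813505}{8}$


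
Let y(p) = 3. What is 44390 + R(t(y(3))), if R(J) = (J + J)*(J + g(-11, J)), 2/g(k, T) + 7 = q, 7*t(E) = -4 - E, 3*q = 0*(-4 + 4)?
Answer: 310748/7 ≈ 44393.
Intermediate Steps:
q = 0 (q = (0*(-4 + 4))/3 = (0*0)/3 = (⅓)*0 = 0)
t(E) = -4/7 - E/7 (t(E) = (-4 - E)/7 = -4/7 - E/7)
g(k, T) = -2/7 (g(k, T) = 2/(-7 + 0) = 2/(-7) = 2*(-⅐) = -2/7)
R(J) = 2*J*(-2/7 + J) (R(J) = (J + J)*(J - 2/7) = (2*J)*(-2/7 + J) = 2*J*(-2/7 + J))
44390 + R(t(y(3))) = 44390 + 2*(-4/7 - ⅐*3)*(-2 + 7*(-4/7 - ⅐*3))/7 = 44390 + 2*(-4/7 - 3/7)*(-2 + 7*(-4/7 - 3/7))/7 = 44390 + (2/7)*(-1)*(-2 + 7*(-1)) = 44390 + (2/7)*(-1)*(-2 - 7) = 44390 + (2/7)*(-1)*(-9) = 44390 + 18/7 = 310748/7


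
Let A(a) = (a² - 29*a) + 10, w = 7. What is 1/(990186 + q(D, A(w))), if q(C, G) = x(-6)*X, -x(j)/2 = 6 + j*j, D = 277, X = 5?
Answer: 1/989766 ≈ 1.0103e-6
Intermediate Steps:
A(a) = 10 + a² - 29*a
x(j) = -12 - 2*j² (x(j) = -2*(6 + j*j) = -2*(6 + j²) = -12 - 2*j²)
q(C, G) = -420 (q(C, G) = (-12 - 2*(-6)²)*5 = (-12 - 2*36)*5 = (-12 - 72)*5 = -84*5 = -420)
1/(990186 + q(D, A(w))) = 1/(990186 - 420) = 1/989766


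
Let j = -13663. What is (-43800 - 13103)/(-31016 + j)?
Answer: 56903/44679 ≈ 1.2736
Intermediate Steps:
(-43800 - 13103)/(-31016 + j) = (-43800 - 13103)/(-31016 - 13663) = -56903/(-44679) = -56903*(-1/44679) = 56903/44679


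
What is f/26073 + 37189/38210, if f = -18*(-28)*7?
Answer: 122714853/110694370 ≈ 1.1086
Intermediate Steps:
f = 3528 (f = 504*7 = 3528)
f/26073 + 37189/38210 = 3528/26073 + 37189/38210 = 3528*(1/26073) + 37189*(1/38210) = 392/2897 + 37189/38210 = 122714853/110694370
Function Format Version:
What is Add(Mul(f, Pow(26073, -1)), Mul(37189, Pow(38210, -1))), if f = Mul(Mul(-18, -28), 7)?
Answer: Rational(122714853, 110694370) ≈ 1.1086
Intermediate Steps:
f = 3528 (f = Mul(504, 7) = 3528)
Add(Mul(f, Pow(26073, -1)), Mul(37189, Pow(38210, -1))) = Add(Mul(3528, Pow(26073, -1)), Mul(37189, Pow(38210, -1))) = Add(Mul(3528, Rational(1, 26073)), Mul(37189, Rational(1, 38210))) = Add(Rational(392, 2897), Rational(37189, 38210)) = Rational(122714853, 110694370)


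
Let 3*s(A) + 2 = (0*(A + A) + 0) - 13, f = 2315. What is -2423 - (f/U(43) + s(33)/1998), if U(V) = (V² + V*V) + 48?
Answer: -4534892381/1871127 ≈ -2423.6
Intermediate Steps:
U(V) = 48 + 2*V² (U(V) = (V² + V²) + 48 = 2*V² + 48 = 48 + 2*V²)
s(A) = -5 (s(A) = -⅔ + ((0*(A + A) + 0) - 13)/3 = -⅔ + ((0*(2*A) + 0) - 13)/3 = -⅔ + ((0 + 0) - 13)/3 = -⅔ + (0 - 13)/3 = -⅔ + (⅓)*(-13) = -⅔ - 13/3 = -5)
-2423 - (f/U(43) + s(33)/1998) = -2423 - (2315/(48 + 2*43²) - 5/1998) = -2423 - (2315/(48 + 2*1849) - 5*1/1998) = -2423 - (2315/(48 + 3698) - 5/1998) = -2423 - (2315/3746 - 5/1998) = -2423 - 1*1151660/1871127 = -2423 - 1151660/1871127 = -4534892381/1871127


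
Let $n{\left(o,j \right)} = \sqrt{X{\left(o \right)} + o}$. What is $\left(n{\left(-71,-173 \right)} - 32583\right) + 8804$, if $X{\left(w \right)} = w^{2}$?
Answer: $-23779 + \sqrt{4970} \approx -23709.0$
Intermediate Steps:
$n{\left(o,j \right)} = \sqrt{o + o^{2}}$ ($n{\left(o,j \right)} = \sqrt{o^{2} + o} = \sqrt{o + o^{2}}$)
$\left(n{\left(-71,-173 \right)} - 32583\right) + 8804 = \left(\sqrt{- 71 \left(1 - 71\right)} - 32583\right) + 8804 = \left(\sqrt{\left(-71\right) \left(-70\right)} - 32583\right) + 8804 = \left(\sqrt{4970} - 32583\right) + 8804 = \left(-32583 + \sqrt{4970}\right) + 8804 = -23779 + \sqrt{4970}$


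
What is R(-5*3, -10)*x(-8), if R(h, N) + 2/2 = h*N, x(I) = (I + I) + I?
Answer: -3576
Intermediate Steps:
x(I) = 3*I (x(I) = 2*I + I = 3*I)
R(h, N) = -1 + N*h (R(h, N) = -1 + h*N = -1 + N*h)
R(-5*3, -10)*x(-8) = (-1 - (-50)*3)*(3*(-8)) = (-1 - 10*(-15))*(-24) = (-1 + 150)*(-24) = 149*(-24) = -3576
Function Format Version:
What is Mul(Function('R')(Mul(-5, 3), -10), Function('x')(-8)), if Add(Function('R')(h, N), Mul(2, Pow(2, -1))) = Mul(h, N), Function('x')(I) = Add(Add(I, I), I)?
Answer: -3576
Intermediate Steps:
Function('x')(I) = Mul(3, I) (Function('x')(I) = Add(Mul(2, I), I) = Mul(3, I))
Function('R')(h, N) = Add(-1, Mul(N, h)) (Function('R')(h, N) = Add(-1, Mul(h, N)) = Add(-1, Mul(N, h)))
Mul(Function('R')(Mul(-5, 3), -10), Function('x')(-8)) = Mul(Add(-1, Mul(-10, Mul(-5, 3))), Mul(3, -8)) = Mul(Add(-1, Mul(-10, -15)), -24) = Mul(Add(-1, 150), -24) = Mul(149, -24) = -3576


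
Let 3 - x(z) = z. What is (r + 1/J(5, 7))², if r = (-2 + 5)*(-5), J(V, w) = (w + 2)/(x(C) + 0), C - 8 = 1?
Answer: 2209/9 ≈ 245.44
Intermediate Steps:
C = 9 (C = 8 + 1 = 9)
x(z) = 3 - z
J(V, w) = -⅓ - w/6 (J(V, w) = (w + 2)/((3 - 1*9) + 0) = (2 + w)/((3 - 9) + 0) = (2 + w)/(-6 + 0) = (2 + w)/(-6) = (2 + w)*(-⅙) = -⅓ - w/6)
r = -15 (r = 3*(-5) = -15)
(r + 1/J(5, 7))² = (-15 + 1/(-⅓ - ⅙*7))² = (-15 + 1/(-⅓ - 7/6))² = (-15 + 1/(-3/2))² = (-15 - ⅔)² = (-47/3)² = 2209/9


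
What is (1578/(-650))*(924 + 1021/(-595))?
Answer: -432970851/193375 ≈ -2239.0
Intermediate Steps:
(1578/(-650))*(924 + 1021/(-595)) = (1578*(-1/650))*(924 + 1021*(-1/595)) = -789*(924 - 1021/595)/325 = -789/325*548759/595 = -432970851/193375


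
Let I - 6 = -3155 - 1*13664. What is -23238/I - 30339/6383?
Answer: -361761453/107317379 ≈ -3.3709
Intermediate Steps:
I = -16813 (I = 6 + (-3155 - 1*13664) = 6 + (-3155 - 13664) = 6 - 16819 = -16813)
-23238/I - 30339/6383 = -23238/(-16813) - 30339/6383 = -23238*(-1/16813) - 30339*1/6383 = 23238/16813 - 30339/6383 = -361761453/107317379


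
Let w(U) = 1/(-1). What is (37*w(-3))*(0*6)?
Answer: 0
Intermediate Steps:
w(U) = -1
(37*w(-3))*(0*6) = (37*(-1))*(0*6) = -37*0 = 0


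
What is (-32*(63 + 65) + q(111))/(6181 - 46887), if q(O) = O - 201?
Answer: 2093/20353 ≈ 0.10283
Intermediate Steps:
q(O) = -201 + O
(-32*(63 + 65) + q(111))/(6181 - 46887) = (-32*(63 + 65) + (-201 + 111))/(6181 - 46887) = (-32*128 - 90)/(-40706) = (-4096 - 90)*(-1/40706) = -4186*(-1/40706) = 2093/20353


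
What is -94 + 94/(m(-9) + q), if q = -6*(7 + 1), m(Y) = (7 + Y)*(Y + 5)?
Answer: -1927/20 ≈ -96.350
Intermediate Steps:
m(Y) = (5 + Y)*(7 + Y) (m(Y) = (7 + Y)*(5 + Y) = (5 + Y)*(7 + Y))
q = -48 (q = -6*8 = -48)
-94 + 94/(m(-9) + q) = -94 + 94/((35 + (-9)² + 12*(-9)) - 48) = -94 + 94/((35 + 81 - 108) - 48) = -94 + 94/(8 - 48) = -94 + 94/(-40) = -94 + 94*(-1/40) = -94 - 47/20 = -1927/20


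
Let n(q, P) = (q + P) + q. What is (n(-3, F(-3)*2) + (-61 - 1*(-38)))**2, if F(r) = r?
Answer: 1225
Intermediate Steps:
n(q, P) = P + 2*q (n(q, P) = (P + q) + q = P + 2*q)
(n(-3, F(-3)*2) + (-61 - 1*(-38)))**2 = ((-3*2 + 2*(-3)) + (-61 - 1*(-38)))**2 = ((-6 - 6) + (-61 + 38))**2 = (-12 - 23)**2 = (-35)**2 = 1225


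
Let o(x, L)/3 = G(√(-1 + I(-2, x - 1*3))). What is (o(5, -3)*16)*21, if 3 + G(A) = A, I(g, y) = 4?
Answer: -3024 + 1008*√3 ≈ -1278.1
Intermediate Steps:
G(A) = -3 + A
o(x, L) = -9 + 3*√3 (o(x, L) = 3*(-3 + √(-1 + 4)) = 3*(-3 + √3) = -9 + 3*√3)
(o(5, -3)*16)*21 = ((-9 + 3*√3)*16)*21 = (-144 + 48*√3)*21 = -3024 + 1008*√3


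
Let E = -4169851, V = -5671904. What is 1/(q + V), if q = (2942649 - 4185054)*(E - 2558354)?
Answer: 1/8359149861121 ≈ 1.1963e-13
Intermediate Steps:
q = 8359155533025 (q = (2942649 - 4185054)*(-4169851 - 2558354) = -1242405*(-6728205) = 8359155533025)
1/(q + V) = 1/(8359155533025 - 5671904) = 1/8359149861121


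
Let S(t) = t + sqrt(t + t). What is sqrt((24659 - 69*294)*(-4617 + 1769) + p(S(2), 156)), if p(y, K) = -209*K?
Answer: 2*I*sqrt(3121727) ≈ 3533.7*I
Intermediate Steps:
S(t) = t + sqrt(2)*sqrt(t) (S(t) = t + sqrt(2*t) = t + sqrt(2)*sqrt(t))
sqrt((24659 - 69*294)*(-4617 + 1769) + p(S(2), 156)) = sqrt((24659 - 69*294)*(-4617 + 1769) - 209*156) = sqrt((24659 - 20286)*(-2848) - 32604) = sqrt(4373*(-2848) - 32604) = sqrt(-12454304 - 32604) = sqrt(-12486908) = 2*I*sqrt(3121727)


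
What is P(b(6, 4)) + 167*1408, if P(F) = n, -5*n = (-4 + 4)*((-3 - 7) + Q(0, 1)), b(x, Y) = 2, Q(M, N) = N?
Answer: 235136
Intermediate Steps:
n = 0 (n = -(-4 + 4)*((-3 - 7) + 1)/5 = -0*(-10 + 1) = -0*(-9) = -⅕*0 = 0)
P(F) = 0
P(b(6, 4)) + 167*1408 = 0 + 167*1408 = 0 + 235136 = 235136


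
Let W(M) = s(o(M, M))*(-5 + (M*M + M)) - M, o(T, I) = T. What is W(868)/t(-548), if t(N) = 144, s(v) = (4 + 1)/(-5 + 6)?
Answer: 3770567/144 ≈ 26185.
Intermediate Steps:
s(v) = 5 (s(v) = 5/1 = 5*1 = 5)
W(M) = -25 + 4*M + 5*M² (W(M) = 5*(-5 + (M*M + M)) - M = 5*(-5 + (M² + M)) - M = 5*(-5 + (M + M²)) - M = 5*(-5 + M + M²) - M = (-25 + 5*M + 5*M²) - M = -25 + 4*M + 5*M²)
W(868)/t(-548) = (-25 + 4*868 + 5*868²)/144 = (-25 + 3472 + 5*753424)*(1/144) = (-25 + 3472 + 3767120)*(1/144) = 3770567*(1/144) = 3770567/144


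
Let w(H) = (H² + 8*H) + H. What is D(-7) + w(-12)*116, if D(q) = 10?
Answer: 4186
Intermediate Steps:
w(H) = H² + 9*H
D(-7) + w(-12)*116 = 10 - 12*(9 - 12)*116 = 10 - 12*(-3)*116 = 10 + 36*116 = 10 + 4176 = 4186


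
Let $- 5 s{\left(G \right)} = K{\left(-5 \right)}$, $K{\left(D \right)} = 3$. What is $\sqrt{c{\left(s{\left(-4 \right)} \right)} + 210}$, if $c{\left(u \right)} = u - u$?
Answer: $\sqrt{210} \approx 14.491$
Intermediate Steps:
$s{\left(G \right)} = - \frac{3}{5}$ ($s{\left(G \right)} = \left(- \frac{1}{5}\right) 3 = - \frac{3}{5}$)
$c{\left(u \right)} = 0$
$\sqrt{c{\left(s{\left(-4 \right)} \right)} + 210} = \sqrt{0 + 210} = \sqrt{210}$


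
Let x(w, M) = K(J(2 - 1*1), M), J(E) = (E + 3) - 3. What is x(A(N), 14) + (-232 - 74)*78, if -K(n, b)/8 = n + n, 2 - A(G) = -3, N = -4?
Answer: -23884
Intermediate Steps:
A(G) = 5 (A(G) = 2 - 1*(-3) = 2 + 3 = 5)
J(E) = E (J(E) = (3 + E) - 3 = E)
K(n, b) = -16*n (K(n, b) = -8*(n + n) = -16*n)
x(w, M) = -16 (x(w, M) = -16*(2 - 1*1) = -16*(2 - 1) = -16*1 = -16)
x(A(N), 14) + (-232 - 74)*78 = -16 + (-232 - 74)*78 = -16 - 306*78 = -16 - 23868 = -23884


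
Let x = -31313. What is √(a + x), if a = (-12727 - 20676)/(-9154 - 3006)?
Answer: I*√72339208630/1520 ≈ 176.95*I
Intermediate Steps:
a = 33403/12160 (a = -33403/(-12160) = -33403*(-1/12160) = 33403/12160 ≈ 2.7470)
√(a + x) = √(33403/12160 - 31313) = √(-380732677/12160) = I*√72339208630/1520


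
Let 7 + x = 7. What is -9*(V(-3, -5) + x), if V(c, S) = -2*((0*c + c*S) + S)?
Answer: 180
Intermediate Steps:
x = 0 (x = -7 + 7 = 0)
V(c, S) = -2*S - 2*S*c (V(c, S) = -2*((0 + S*c) + S) = -2*(S*c + S) = -2*(S + S*c) = -2*S - 2*S*c)
-9*(V(-3, -5) + x) = -9*(-2*(-5)*(1 - 3) + 0) = -9*(-2*(-5)*(-2) + 0) = -9*(-20 + 0) = -9*(-20) = 180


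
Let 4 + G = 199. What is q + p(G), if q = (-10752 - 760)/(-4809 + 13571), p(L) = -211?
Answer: -930147/4381 ≈ -212.31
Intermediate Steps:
G = 195 (G = -4 + 199 = 195)
q = -5756/4381 (q = -11512/8762 = -11512*1/8762 = -5756/4381 ≈ -1.3139)
q + p(G) = -5756/4381 - 211 = -930147/4381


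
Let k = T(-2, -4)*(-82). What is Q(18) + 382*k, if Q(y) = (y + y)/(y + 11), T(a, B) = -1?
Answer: 908432/29 ≈ 31325.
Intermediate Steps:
k = 82 (k = -1*(-82) = 82)
Q(y) = 2*y/(11 + y) (Q(y) = (2*y)/(11 + y) = 2*y/(11 + y))
Q(18) + 382*k = 2*18/(11 + 18) + 382*82 = 2*18/29 + 31324 = 2*18*(1/29) + 31324 = 36/29 + 31324 = 908432/29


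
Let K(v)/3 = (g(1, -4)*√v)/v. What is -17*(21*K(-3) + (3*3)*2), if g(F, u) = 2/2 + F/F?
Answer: -306 + 714*I*√3 ≈ -306.0 + 1236.7*I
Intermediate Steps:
g(F, u) = 2 (g(F, u) = 2*(½) + 1 = 1 + 1 = 2)
K(v) = 6/√v (K(v) = 3*((2*√v)/v) = 3*(2/√v) = 6/√v)
-17*(21*K(-3) + (3*3)*2) = -17*(21*(6/√(-3)) + (3*3)*2) = -17*(21*(6*(-I*√3/3)) + 9*2) = -17*(21*(-2*I*√3) + 18) = -17*(-42*I*√3 + 18) = -17*(18 - 42*I*√3) = -306 + 714*I*√3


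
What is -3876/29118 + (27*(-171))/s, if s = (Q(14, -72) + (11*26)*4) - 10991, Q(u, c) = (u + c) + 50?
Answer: 594073/1771345 ≈ 0.33538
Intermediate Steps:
Q(u, c) = 50 + c + u (Q(u, c) = (c + u) + 50 = 50 + c + u)
s = -9855 (s = ((50 - 72 + 14) + (11*26)*4) - 10991 = (-8 + 286*4) - 10991 = (-8 + 1144) - 10991 = 1136 - 10991 = -9855)
-3876/29118 + (27*(-171))/s = -3876/29118 + (27*(-171))/(-9855) = -3876*1/29118 - 4617*(-1/9855) = -646/4853 + 171/365 = 594073/1771345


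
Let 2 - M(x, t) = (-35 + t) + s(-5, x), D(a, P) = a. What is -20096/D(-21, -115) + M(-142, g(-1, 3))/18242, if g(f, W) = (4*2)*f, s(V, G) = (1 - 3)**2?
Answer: 52370299/54726 ≈ 956.96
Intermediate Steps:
s(V, G) = 4 (s(V, G) = (-2)**2 = 4)
g(f, W) = 8*f
M(x, t) = 33 - t (M(x, t) = 2 - ((-35 + t) + 4) = 2 - (-31 + t) = 2 + (31 - t) = 33 - t)
-20096/D(-21, -115) + M(-142, g(-1, 3))/18242 = -20096/(-21) + (33 - 8*(-1))/18242 = -20096*(-1/21) + (33 - 1*(-8))*(1/18242) = 20096/21 + (33 + 8)*(1/18242) = 20096/21 + 41*(1/18242) = 20096/21 + 41/18242 = 52370299/54726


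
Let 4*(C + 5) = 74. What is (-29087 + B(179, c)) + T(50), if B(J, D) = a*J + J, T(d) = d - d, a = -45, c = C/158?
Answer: -36963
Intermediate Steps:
C = 27/2 (C = -5 + (¼)*74 = -5 + 37/2 = 27/2 ≈ 13.500)
c = 27/316 (c = (27/2)/158 = (27/2)*(1/158) = 27/316 ≈ 0.085443)
T(d) = 0
B(J, D) = -44*J (B(J, D) = -45*J + J = -44*J)
(-29087 + B(179, c)) + T(50) = (-29087 - 44*179) + 0 = (-29087 - 7876) + 0 = -36963 + 0 = -36963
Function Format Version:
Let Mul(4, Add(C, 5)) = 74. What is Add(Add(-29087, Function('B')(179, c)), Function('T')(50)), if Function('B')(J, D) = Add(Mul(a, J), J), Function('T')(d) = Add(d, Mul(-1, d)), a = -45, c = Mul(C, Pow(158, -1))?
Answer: -36963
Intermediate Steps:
C = Rational(27, 2) (C = Add(-5, Mul(Rational(1, 4), 74)) = Add(-5, Rational(37, 2)) = Rational(27, 2) ≈ 13.500)
c = Rational(27, 316) (c = Mul(Rational(27, 2), Pow(158, -1)) = Mul(Rational(27, 2), Rational(1, 158)) = Rational(27, 316) ≈ 0.085443)
Function('T')(d) = 0
Function('B')(J, D) = Mul(-44, J) (Function('B')(J, D) = Add(Mul(-45, J), J) = Mul(-44, J))
Add(Add(-29087, Function('B')(179, c)), Function('T')(50)) = Add(Add(-29087, Mul(-44, 179)), 0) = Add(Add(-29087, -7876), 0) = Add(-36963, 0) = -36963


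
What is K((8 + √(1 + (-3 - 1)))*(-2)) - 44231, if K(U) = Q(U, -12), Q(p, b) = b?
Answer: -44243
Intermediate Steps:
K(U) = -12
K((8 + √(1 + (-3 - 1)))*(-2)) - 44231 = -12 - 44231 = -44243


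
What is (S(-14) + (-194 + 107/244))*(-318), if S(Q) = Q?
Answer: 8052555/122 ≈ 66005.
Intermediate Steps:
(S(-14) + (-194 + 107/244))*(-318) = (-14 + (-194 + 107/244))*(-318) = (-14 - 47229/244)*(-318) = -50645/244*(-318) = 8052555/122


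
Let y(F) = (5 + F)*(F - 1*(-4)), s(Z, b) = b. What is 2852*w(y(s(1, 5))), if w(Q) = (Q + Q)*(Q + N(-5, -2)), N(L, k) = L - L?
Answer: 46202400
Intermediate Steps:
N(L, k) = 0
y(F) = (4 + F)*(5 + F) (y(F) = (5 + F)*(F + 4) = (5 + F)*(4 + F) = (4 + F)*(5 + F))
w(Q) = 2*Q**2 (w(Q) = (Q + Q)*(Q + 0) = (2*Q)*Q = 2*Q**2)
2852*w(y(s(1, 5))) = 2852*(2*(20 + 5**2 + 9*5)**2) = 2852*(2*(20 + 25 + 45)**2) = 2852*(2*90**2) = 2852*(2*8100) = 2852*16200 = 46202400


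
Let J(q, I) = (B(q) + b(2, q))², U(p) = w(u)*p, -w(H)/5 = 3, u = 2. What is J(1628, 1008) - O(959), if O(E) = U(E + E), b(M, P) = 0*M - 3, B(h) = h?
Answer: 2669395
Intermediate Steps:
w(H) = -15 (w(H) = -5*3 = -15)
b(M, P) = -3 (b(M, P) = 0 - 3 = -3)
U(p) = -15*p
O(E) = -30*E (O(E) = -15*(E + E) = -30*E)
J(q, I) = (-3 + q)² (J(q, I) = (q - 3)² = (-3 + q)²)
J(1628, 1008) - O(959) = (-3 + 1628)² - (-30)*959 = 1625² - 1*(-28770) = 2640625 + 28770 = 2669395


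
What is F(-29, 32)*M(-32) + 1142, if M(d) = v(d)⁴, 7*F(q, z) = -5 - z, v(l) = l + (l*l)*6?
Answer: -51633921046077638/7 ≈ -7.3763e+15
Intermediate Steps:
v(l) = l + 6*l² (v(l) = l + l²*6 = l + 6*l²)
F(q, z) = -5/7 - z/7 (F(q, z) = (-5 - z)/7 = -5/7 - z/7)
M(d) = d⁴*(1 + 6*d)⁴ (M(d) = (d*(1 + 6*d))⁴ = d⁴*(1 + 6*d)⁴)
F(-29, 32)*M(-32) + 1142 = (-5/7 - ⅐*32)*((-32)⁴*(1 + 6*(-32))⁴) + 1142 = (-5/7 - 32/7)*(1048576*(1 - 192)⁴) + 1142 = -38797312*(-191)⁴/7 + 1142 = -38797312*1330863361/7 + 1142 = -37/7*1395511379623936 + 1142 = -51633921046085632/7 + 1142 = -51633921046077638/7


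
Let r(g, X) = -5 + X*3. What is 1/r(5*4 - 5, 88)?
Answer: 1/259 ≈ 0.0038610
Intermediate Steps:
r(g, X) = -5 + 3*X
1/r(5*4 - 5, 88) = 1/(-5 + 3*88) = 1/(-5 + 264) = 1/259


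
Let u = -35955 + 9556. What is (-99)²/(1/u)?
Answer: -258736599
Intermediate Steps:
u = -26399
(-99)²/(1/u) = (-99)²/(1/(-26399)) = 9801/(-1/26399) = 9801*(-26399) = -258736599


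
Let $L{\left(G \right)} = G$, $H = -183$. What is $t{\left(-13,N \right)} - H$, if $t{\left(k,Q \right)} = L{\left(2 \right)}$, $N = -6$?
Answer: $185$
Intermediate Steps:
$t{\left(k,Q \right)} = 2$
$t{\left(-13,N \right)} - H = 2 - -183 = 2 + 183 = 185$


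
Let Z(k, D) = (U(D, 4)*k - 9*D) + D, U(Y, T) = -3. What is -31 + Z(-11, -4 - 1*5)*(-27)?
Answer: -2866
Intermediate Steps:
Z(k, D) = -8*D - 3*k (Z(k, D) = (-3*k - 9*D) + D = (-9*D - 3*k) + D = -8*D - 3*k)
-31 + Z(-11, -4 - 1*5)*(-27) = -31 + (-8*(-4 - 1*5) - 3*(-11))*(-27) = -31 + (-8*(-4 - 5) + 33)*(-27) = -31 + (-8*(-9) + 33)*(-27) = -31 + (72 + 33)*(-27) = -31 + 105*(-27) = -31 - 2835 = -2866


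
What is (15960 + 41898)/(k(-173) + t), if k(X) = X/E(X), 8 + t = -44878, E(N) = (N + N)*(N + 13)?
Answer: -18514560/14363521 ≈ -1.2890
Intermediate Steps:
E(N) = 2*N*(13 + N) (E(N) = (2*N)*(13 + N) = 2*N*(13 + N))
t = -44886 (t = -8 - 44878 = -44886)
k(X) = 1/(2*(13 + X)) (k(X) = X/((2*X*(13 + X))) = X*(1/(2*X*(13 + X))) = 1/(2*(13 + X)))
(15960 + 41898)/(k(-173) + t) = (15960 + 41898)/(1/(2*(13 - 173)) - 44886) = 57858/((½)/(-160) - 44886) = 57858/((½)*(-1/160) - 44886) = 57858/(-1/320 - 44886) = 57858/(-14363521/320) = 57858*(-320/14363521) = -18514560/14363521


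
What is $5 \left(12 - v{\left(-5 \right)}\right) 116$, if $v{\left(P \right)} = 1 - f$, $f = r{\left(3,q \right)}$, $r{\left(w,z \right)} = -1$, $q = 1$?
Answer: $5800$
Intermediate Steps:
$f = -1$
$v{\left(P \right)} = 2$ ($v{\left(P \right)} = 1 - -1 = 1 + 1 = 2$)
$5 \left(12 - v{\left(-5 \right)}\right) 116 = 5 \left(12 - 2\right) 116 = 5 \cdot 10 \cdot 116 = 50 \cdot 116 = 5800$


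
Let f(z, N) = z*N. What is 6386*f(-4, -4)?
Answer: 102176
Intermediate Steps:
f(z, N) = N*z
6386*f(-4, -4) = 6386*(-4*(-4)) = 6386*16 = 102176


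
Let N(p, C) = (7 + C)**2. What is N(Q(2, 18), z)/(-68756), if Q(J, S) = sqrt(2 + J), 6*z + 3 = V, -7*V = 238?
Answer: -25/2475216 ≈ -1.0100e-5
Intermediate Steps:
V = -34 (V = -1/7*238 = -34)
z = -37/6 (z = -1/2 + (1/6)*(-34) = -1/2 - 17/3 = -37/6 ≈ -6.1667)
N(Q(2, 18), z)/(-68756) = (7 - 37/6)**2/(-68756) = (5/6)**2*(-1/68756) = (25/36)*(-1/68756) = -25/2475216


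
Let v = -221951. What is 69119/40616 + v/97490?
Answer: -1138175253/1979826920 ≈ -0.57489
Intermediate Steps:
69119/40616 + v/97490 = 69119/40616 - 221951/97490 = -1138175253/1979826920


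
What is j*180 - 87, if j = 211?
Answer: 37893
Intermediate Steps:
j*180 - 87 = 211*180 - 87 = 37980 - 87 = 37893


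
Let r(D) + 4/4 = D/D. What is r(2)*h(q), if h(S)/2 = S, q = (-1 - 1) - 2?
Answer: 0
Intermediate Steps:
r(D) = 0 (r(D) = -1 + D/D = -1 + 1 = 0)
q = -4 (q = -2 - 2 = -4)
h(S) = 2*S
r(2)*h(q) = 0*(2*(-4)) = 0*(-8) = 0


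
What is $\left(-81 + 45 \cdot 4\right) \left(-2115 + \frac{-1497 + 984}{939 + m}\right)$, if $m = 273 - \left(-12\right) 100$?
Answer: $- \frac{56120823}{268} \approx -2.0941 \cdot 10^{5}$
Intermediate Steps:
$m = 1473$ ($m = 273 - -1200 = 273 + 1200 = 1473$)
$\left(-81 + 45 \cdot 4\right) \left(-2115 + \frac{-1497 + 984}{939 + m}\right) = \left(-81 + 45 \cdot 4\right) \left(-2115 + \frac{-1497 + 984}{939 + 1473}\right) = \left(-81 + 180\right) \left(-2115 - \frac{513}{2412}\right) = 99 \left(-2115 - \frac{57}{268}\right) = 99 \left(- \frac{566877}{268}\right) = - \frac{56120823}{268}$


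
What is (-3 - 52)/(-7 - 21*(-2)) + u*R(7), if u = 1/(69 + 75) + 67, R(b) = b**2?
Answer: 3308023/1008 ≈ 3281.8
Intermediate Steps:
u = 9649/144 (u = 1/144 + 67 = 9649/144 ≈ 67.007)
(-3 - 52)/(-7 - 21*(-2)) + u*R(7) = (-3 - 52)/(-7 - 21*(-2)) + (9649/144)*7**2 = -55/(-7 + 42) + (9649/144)*49 = -55/35 + 472801/144 = -55*1/35 + 472801/144 = -11/7 + 472801/144 = 3308023/1008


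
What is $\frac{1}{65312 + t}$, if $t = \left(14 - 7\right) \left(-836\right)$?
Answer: $\frac{1}{59460} \approx 1.6818 \cdot 10^{-5}$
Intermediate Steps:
$t = -5852$ ($t = \left(14 - 7\right) \left(-836\right) = 7 \left(-836\right) = -5852$)
$\frac{1}{65312 + t} = \frac{1}{65312 - 5852} = \frac{1}{59460}$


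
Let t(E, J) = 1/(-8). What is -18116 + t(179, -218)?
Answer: -144929/8 ≈ -18116.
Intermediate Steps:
t(E, J) = -⅛
-18116 + t(179, -218) = -18116 - ⅛ = -144929/8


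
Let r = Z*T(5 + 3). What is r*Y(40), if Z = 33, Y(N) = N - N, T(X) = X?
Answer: 0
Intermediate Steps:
Y(N) = 0
r = 264 (r = 33*(5 + 3) = 33*8 = 264)
r*Y(40) = 264*0 = 0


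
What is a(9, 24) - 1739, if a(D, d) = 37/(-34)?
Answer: -59163/34 ≈ -1740.1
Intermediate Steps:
a(D, d) = -37/34 (a(D, d) = 37*(-1/34) = -37/34)
a(9, 24) - 1739 = -37/34 - 1739 = -59163/34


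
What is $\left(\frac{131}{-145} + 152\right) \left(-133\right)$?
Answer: $- \frac{2913897}{145} \approx -20096.0$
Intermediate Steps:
$\left(\frac{131}{-145} + 152\right) \left(-133\right) = \left(131 \left(- \frac{1}{145}\right) + 152\right) \left(-133\right) = \left(- \frac{131}{145} + 152\right) \left(-133\right) = \frac{21909}{145} \left(-133\right) = - \frac{2913897}{145}$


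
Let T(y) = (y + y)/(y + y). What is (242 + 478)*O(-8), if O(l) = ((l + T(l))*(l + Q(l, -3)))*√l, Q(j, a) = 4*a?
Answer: 201600*I*√2 ≈ 2.8511e+5*I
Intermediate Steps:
T(y) = 1 (T(y) = (2*y)/((2*y)) = (2*y)*(1/(2*y)) = 1)
O(l) = √l*(1 + l)*(-12 + l) (O(l) = ((l + 1)*(l + 4*(-3)))*√l = ((1 + l)*(l - 12))*√l = ((1 + l)*(-12 + l))*√l = √l*(1 + l)*(-12 + l))
(242 + 478)*O(-8) = (242 + 478)*(√(-8)*(-12 + (-8)² - 11*(-8))) = 720*((2*I*√2)*(-12 + 64 + 88)) = 720*((2*I*√2)*140) = 720*(280*I*√2) = 201600*I*√2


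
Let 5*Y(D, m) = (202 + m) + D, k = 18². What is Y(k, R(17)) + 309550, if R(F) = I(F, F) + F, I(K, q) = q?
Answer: 309662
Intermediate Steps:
k = 324
R(F) = 2*F (R(F) = F + F = 2*F)
Y(D, m) = 202/5 + D/5 + m/5 (Y(D, m) = ((202 + m) + D)/5 = (202 + D + m)/5 = 202/5 + D/5 + m/5)
Y(k, R(17)) + 309550 = (202/5 + (⅕)*324 + (2*17)/5) + 309550 = (202/5 + 324/5 + (⅕)*34) + 309550 = (202/5 + 324/5 + 34/5) + 309550 = 112 + 309550 = 309662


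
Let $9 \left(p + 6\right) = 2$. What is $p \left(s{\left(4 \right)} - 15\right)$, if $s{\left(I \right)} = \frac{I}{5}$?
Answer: $\frac{3692}{45} \approx 82.044$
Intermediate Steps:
$s{\left(I \right)} = \frac{I}{5}$ ($s{\left(I \right)} = I \frac{1}{5} = \frac{I}{5}$)
$p = - \frac{52}{9}$ ($p = -6 + \frac{1}{9} \cdot 2 = -6 + \frac{2}{9} = - \frac{52}{9} \approx -5.7778$)
$p \left(s{\left(4 \right)} - 15\right) = - \frac{52 \left(\frac{1}{5} \cdot 4 - 15\right)}{9} = - \frac{52 \left(\frac{4}{5} - 15\right)}{9} = \left(- \frac{52}{9}\right) \left(- \frac{71}{5}\right) = \frac{3692}{45}$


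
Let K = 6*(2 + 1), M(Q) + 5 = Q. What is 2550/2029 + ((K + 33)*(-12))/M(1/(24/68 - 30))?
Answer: 632310342/5147573 ≈ 122.84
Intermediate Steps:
M(Q) = -5 + Q
K = 18 (K = 6*3 = 18)
2550/2029 + ((K + 33)*(-12))/M(1/(24/68 - 30)) = 2550/2029 + ((18 + 33)*(-12))/(-5 + 1/(24/68 - 30)) = 2550*(1/2029) + (51*(-12))/(-5 + 1/(24*(1/68) - 30)) = 2550/2029 - 612/(-5 + 1/(6/17 - 30)) = 2550/2029 - 612/(-5 + 1/(-504/17)) = 2550/2029 - 612/(-5 - 17/504) = 2550/2029 - 612/(-2537/504) = 2550/2029 - 612*(-504/2537) = 2550/2029 + 308448/2537 = 632310342/5147573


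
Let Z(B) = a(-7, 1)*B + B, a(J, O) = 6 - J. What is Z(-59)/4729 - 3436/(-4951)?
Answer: 12159318/23413279 ≈ 0.51933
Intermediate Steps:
Z(B) = 14*B (Z(B) = (6 - 1*(-7))*B + B = (6 + 7)*B + B = 13*B + B = 14*B)
Z(-59)/4729 - 3436/(-4951) = (14*(-59))/4729 - 3436/(-4951) = -826*1/4729 - 3436*(-1/4951) = -826/4729 + 3436/4951 = 12159318/23413279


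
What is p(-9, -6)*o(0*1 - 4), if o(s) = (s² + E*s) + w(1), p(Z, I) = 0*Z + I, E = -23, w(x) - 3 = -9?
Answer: -612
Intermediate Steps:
w(x) = -6 (w(x) = 3 - 9 = -6)
p(Z, I) = I (p(Z, I) = 0 + I = I)
o(s) = -6 + s² - 23*s (o(s) = (s² - 23*s) - 6 = -6 + s² - 23*s)
p(-9, -6)*o(0*1 - 4) = -6*(-6 + (0*1 - 4)² - 23*(0*1 - 4)) = -6*(-6 + (0 - 4)² - 23*(0 - 4)) = -6*(-6 + (-4)² - 23*(-4)) = -6*(-6 + 16 + 92) = -6*102 = -612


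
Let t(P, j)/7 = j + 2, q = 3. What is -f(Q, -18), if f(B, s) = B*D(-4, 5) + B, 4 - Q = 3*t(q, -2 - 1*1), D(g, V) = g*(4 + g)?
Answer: -25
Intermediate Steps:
t(P, j) = 14 + 7*j (t(P, j) = 7*(j + 2) = 7*(2 + j) = 14 + 7*j)
Q = 25 (Q = 4 - 3*(14 + 7*(-2 - 1*1)) = 4 - 3*(14 + 7*(-2 - 1)) = 4 - 3*(14 + 7*(-3)) = 4 - 3*(14 - 21) = 4 - 3*(-7) = 4 - 1*(-21) = 4 + 21 = 25)
f(B, s) = B (f(B, s) = B*(-4*(4 - 4)) + B = B*(-4*0) + B = B*0 + B = 0 + B = B)
-f(Q, -18) = -1*25 = -25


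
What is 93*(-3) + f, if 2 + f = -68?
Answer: -349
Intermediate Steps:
f = -70 (f = -2 - 68 = -70)
93*(-3) + f = 93*(-3) - 70 = -279 - 70 = -349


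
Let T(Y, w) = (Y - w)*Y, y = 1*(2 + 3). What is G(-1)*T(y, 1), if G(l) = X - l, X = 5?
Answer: 120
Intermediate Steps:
y = 5 (y = 1*5 = 5)
T(Y, w) = Y*(Y - w)
G(l) = 5 - l
G(-1)*T(y, 1) = (5 - 1*(-1))*(5*(5 - 1*1)) = (5 + 1)*(5*(5 - 1)) = 6*(5*4) = 6*20 = 120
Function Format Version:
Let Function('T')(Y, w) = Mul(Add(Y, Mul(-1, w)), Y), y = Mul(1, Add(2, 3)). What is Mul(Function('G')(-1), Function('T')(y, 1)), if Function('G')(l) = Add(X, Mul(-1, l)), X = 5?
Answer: 120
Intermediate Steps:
y = 5 (y = Mul(1, 5) = 5)
Function('T')(Y, w) = Mul(Y, Add(Y, Mul(-1, w)))
Function('G')(l) = Add(5, Mul(-1, l))
Mul(Function('G')(-1), Function('T')(y, 1)) = Mul(Add(5, Mul(-1, -1)), Mul(5, Add(5, Mul(-1, 1)))) = Mul(Add(5, 1), Mul(5, Add(5, -1))) = Mul(6, Mul(5, 4)) = Mul(6, 20) = 120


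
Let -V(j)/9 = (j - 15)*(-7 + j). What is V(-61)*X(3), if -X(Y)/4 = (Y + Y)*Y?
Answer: 3348864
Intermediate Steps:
V(j) = -9*(-15 + j)*(-7 + j) (V(j) = -9*(j - 15)*(-7 + j) = -9*(-15 + j)*(-7 + j))
X(Y) = -8*Y² (X(Y) = -4*(Y + Y)*Y = -4*2*Y*Y = -8*Y²)
V(-61)*X(3) = (-945 - 9*(-61)² + 198*(-61))*(-8*3²) = (-945 - 9*3721 - 12078)*(-8*9) = (-945 - 33489 - 12078)*(-72) = -46512*(-72) = 3348864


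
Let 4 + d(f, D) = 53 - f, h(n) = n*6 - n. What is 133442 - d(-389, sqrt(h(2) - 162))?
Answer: 133004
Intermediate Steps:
h(n) = 5*n (h(n) = 6*n - n = 5*n)
d(f, D) = 49 - f (d(f, D) = -4 + (53 - f) = 49 - f)
133442 - d(-389, sqrt(h(2) - 162)) = 133442 - (49 - 1*(-389)) = 133442 - (49 + 389) = 133442 - 1*438 = 133442 - 438 = 133004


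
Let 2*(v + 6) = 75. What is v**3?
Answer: 250047/8 ≈ 31256.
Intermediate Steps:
v = 63/2 (v = -6 + (1/2)*75 = -6 + 75/2 = 63/2 ≈ 31.500)
v**3 = (63/2)**3 = 250047/8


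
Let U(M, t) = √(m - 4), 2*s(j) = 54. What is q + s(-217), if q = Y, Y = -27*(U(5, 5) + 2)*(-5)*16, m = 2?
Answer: 4347 + 2160*I*√2 ≈ 4347.0 + 3054.7*I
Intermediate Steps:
s(j) = 27 (s(j) = (½)*54 = 27)
U(M, t) = I*√2 (U(M, t) = √(2 - 4) = √(-2) = I*√2)
Y = 4320 + 2160*I*√2 (Y = -27*(I*√2 + 2)*(-5)*16 = -27*(2 + I*√2)*(-5)*16 = -27*(-10 - 5*I*√2)*16 = (270 + 135*I*√2)*16 = 4320 + 2160*I*√2 ≈ 4320.0 + 3054.7*I)
q = 4320 + 2160*I*√2 ≈ 4320.0 + 3054.7*I
q + s(-217) = (4320 + 2160*I*√2) + 27 = 4347 + 2160*I*√2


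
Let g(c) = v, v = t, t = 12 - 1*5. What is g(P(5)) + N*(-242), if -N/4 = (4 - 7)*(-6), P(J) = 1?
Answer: 17431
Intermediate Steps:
N = -72 (N = -4*(4 - 7)*(-6) = -(-12)*(-6) = -4*18 = -72)
t = 7 (t = 12 - 5 = 7)
v = 7
g(c) = 7
g(P(5)) + N*(-242) = 7 - 72*(-242) = 7 + 17424 = 17431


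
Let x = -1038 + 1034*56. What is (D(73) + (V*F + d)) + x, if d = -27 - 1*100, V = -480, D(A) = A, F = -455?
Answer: 275212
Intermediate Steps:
d = -127 (d = -27 - 100 = -127)
x = 56866 (x = -1038 + 57904 = 56866)
(D(73) + (V*F + d)) + x = (73 + (-480*(-455) - 127)) + 56866 = (73 + (218400 - 127)) + 56866 = (73 + 218273) + 56866 = 218346 + 56866 = 275212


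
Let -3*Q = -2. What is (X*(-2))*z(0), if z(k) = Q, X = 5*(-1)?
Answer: 20/3 ≈ 6.6667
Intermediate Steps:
Q = ⅔ (Q = -⅓*(-2) = ⅔ ≈ 0.66667)
X = -5
z(k) = ⅔
(X*(-2))*z(0) = -5*(-2)*(⅔) = 10*(⅔) = 20/3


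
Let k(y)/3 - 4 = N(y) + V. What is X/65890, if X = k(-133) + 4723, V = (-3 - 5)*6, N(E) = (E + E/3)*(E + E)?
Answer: 146103/65890 ≈ 2.2174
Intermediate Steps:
N(E) = 8*E²/3 (N(E) = (E + E*(⅓))*(2*E) = (E + E/3)*(2*E) = (4*E/3)*(2*E) = 8*E²/3)
V = -48 (V = -8*6 = -48)
k(y) = -132 + 8*y² (k(y) = 12 + 3*(8*y²/3 - 48) = 12 + 3*(-48 + 8*y²/3) = 12 + (-144 + 8*y²) = -132 + 8*y²)
X = 146103 (X = (-132 + 8*(-133)²) + 4723 = (-132 + 8*17689) + 4723 = (-132 + 141512) + 4723 = 141380 + 4723 = 146103)
X/65890 = 146103/65890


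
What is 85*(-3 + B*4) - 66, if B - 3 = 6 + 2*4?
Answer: 5459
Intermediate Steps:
B = 17 (B = 3 + (6 + 2*4) = 3 + (6 + 8) = 3 + 14 = 17)
85*(-3 + B*4) - 66 = 85*(-3 + 17*4) - 66 = 85*(-3 + 68) - 66 = 85*65 - 66 = 5525 - 66 = 5459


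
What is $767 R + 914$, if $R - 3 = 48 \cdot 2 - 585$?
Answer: $-371848$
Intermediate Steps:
$R = -486$ ($R = 3 + \left(48 \cdot 2 - 585\right) = 3 + \left(96 - 585\right) = 3 - 489 = -486$)
$767 R + 914 = 767 \left(-486\right) + 914 = -372762 + 914 = -371848$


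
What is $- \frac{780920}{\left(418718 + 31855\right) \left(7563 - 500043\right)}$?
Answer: $\frac{19523}{5547454776} \approx 3.5193 \cdot 10^{-6}$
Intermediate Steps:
$- \frac{780920}{\left(418718 + 31855\right) \left(7563 - 500043\right)} = - \frac{780920}{450573 \left(-492480\right)} = - \frac{780920}{-221898191040} = \left(-780920\right) \left(- \frac{1}{221898191040}\right) = \frac{19523}{5547454776}$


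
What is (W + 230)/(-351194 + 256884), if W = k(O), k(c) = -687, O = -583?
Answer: 457/94310 ≈ 0.0048457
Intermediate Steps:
W = -687
(W + 230)/(-351194 + 256884) = (-687 + 230)/(-351194 + 256884) = -457/(-94310) = -457*(-1/94310) = 457/94310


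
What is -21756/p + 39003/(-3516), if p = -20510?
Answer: -58789/5860 ≈ -10.032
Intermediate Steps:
-21756/p + 39003/(-3516) = -21756/(-20510) + 39003/(-3516) = -21756*(-1/20510) + 39003*(-1/3516) = 1554/1465 - 13001/1172 = -58789/5860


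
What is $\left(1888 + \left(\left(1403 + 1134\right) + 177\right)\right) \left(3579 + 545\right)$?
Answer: $18978648$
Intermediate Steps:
$\left(1888 + \left(\left(1403 + 1134\right) + 177\right)\right) \left(3579 + 545\right) = \left(1888 + \left(2537 + 177\right)\right) 4124 = \left(1888 + 2714\right) 4124 = 4602 \cdot 4124 = 18978648$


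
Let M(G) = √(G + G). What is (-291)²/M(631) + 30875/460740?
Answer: 6175/92148 + 84681*√1262/1262 ≈ 2383.8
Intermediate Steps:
M(G) = √2*√G (M(G) = √(2*G) = √2*√G)
(-291)²/M(631) + 30875/460740 = (-291)²/((√2*√631)) + 30875/460740 = 84681/(√1262) + 30875*(1/460740) = 84681*(√1262/1262) + 6175/92148 = 84681*√1262/1262 + 6175/92148 = 6175/92148 + 84681*√1262/1262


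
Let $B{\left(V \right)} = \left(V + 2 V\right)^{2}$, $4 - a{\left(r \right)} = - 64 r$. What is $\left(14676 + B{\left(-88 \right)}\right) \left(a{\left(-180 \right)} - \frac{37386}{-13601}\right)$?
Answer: $- \frac{197193394680}{203} \approx -9.714 \cdot 10^{8}$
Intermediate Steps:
$a{\left(r \right)} = 4 + 64 r$ ($a{\left(r \right)} = 4 - - 64 r = 4 + 64 r$)
$B{\left(V \right)} = 9 V^{2}$ ($B{\left(V \right)} = \left(3 V\right)^{2} = 9 V^{2}$)
$\left(14676 + B{\left(-88 \right)}\right) \left(a{\left(-180 \right)} - \frac{37386}{-13601}\right) = \left(14676 + 9 \left(-88\right)^{2}\right) \left(\left(4 + 64 \left(-180\right)\right) - \frac{37386}{-13601}\right) = \left(14676 + 9 \cdot 7744\right) \left(\left(4 - 11520\right) - - \frac{558}{203}\right) = \left(14676 + 69696\right) \left(-11516 + \frac{558}{203}\right) = 84372 \left(- \frac{2337190}{203}\right) = - \frac{197193394680}{203}$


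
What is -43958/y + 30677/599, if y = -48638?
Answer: 759199384/14567081 ≈ 52.117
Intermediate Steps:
-43958/y + 30677/599 = -43958/(-48638) + 30677/599 = -43958*(-1/48638) + 30677*(1/599) = 21979/24319 + 30677/599 = 759199384/14567081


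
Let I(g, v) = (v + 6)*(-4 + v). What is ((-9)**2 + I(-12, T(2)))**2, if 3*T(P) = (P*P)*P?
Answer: 390625/81 ≈ 4822.5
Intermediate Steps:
T(P) = P**3/3 (T(P) = ((P*P)*P)/3 = (P**2*P)/3 = P**3/3)
I(g, v) = (-4 + v)*(6 + v) (I(g, v) = (6 + v)*(-4 + v) = (-4 + v)*(6 + v))
((-9)**2 + I(-12, T(2)))**2 = ((-9)**2 + (-24 + ((1/3)*2**3)**2 + 2*((1/3)*2**3)))**2 = (81 + (-24 + ((1/3)*8)**2 + 2*((1/3)*8)))**2 = (81 + (-24 + (8/3)**2 + 2*(8/3)))**2 = (81 + (-24 + 64/9 + 16/3))**2 = (81 - 104/9)**2 = (625/9)**2 = 390625/81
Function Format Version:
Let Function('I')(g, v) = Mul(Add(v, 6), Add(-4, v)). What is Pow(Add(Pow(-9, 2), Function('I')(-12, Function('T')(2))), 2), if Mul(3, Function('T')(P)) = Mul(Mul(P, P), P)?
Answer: Rational(390625, 81) ≈ 4822.5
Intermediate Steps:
Function('T')(P) = Mul(Rational(1, 3), Pow(P, 3)) (Function('T')(P) = Mul(Rational(1, 3), Mul(Mul(P, P), P)) = Mul(Rational(1, 3), Mul(Pow(P, 2), P)) = Mul(Rational(1, 3), Pow(P, 3)))
Function('I')(g, v) = Mul(Add(-4, v), Add(6, v)) (Function('I')(g, v) = Mul(Add(6, v), Add(-4, v)) = Mul(Add(-4, v), Add(6, v)))
Pow(Add(Pow(-9, 2), Function('I')(-12, Function('T')(2))), 2) = Pow(Add(Pow(-9, 2), Add(-24, Pow(Mul(Rational(1, 3), Pow(2, 3)), 2), Mul(2, Mul(Rational(1, 3), Pow(2, 3))))), 2) = Pow(Add(81, Add(-24, Pow(Mul(Rational(1, 3), 8), 2), Mul(2, Mul(Rational(1, 3), 8)))), 2) = Pow(Add(81, Add(-24, Pow(Rational(8, 3), 2), Mul(2, Rational(8, 3)))), 2) = Pow(Add(81, Add(-24, Rational(64, 9), Rational(16, 3))), 2) = Pow(Add(81, Rational(-104, 9)), 2) = Pow(Rational(625, 9), 2) = Rational(390625, 81)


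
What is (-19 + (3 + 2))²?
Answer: 196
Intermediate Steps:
(-19 + (3 + 2))² = (-19 + 5)² = (-14)² = 196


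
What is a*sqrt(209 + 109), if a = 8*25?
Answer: 200*sqrt(318) ≈ 3566.5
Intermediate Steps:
a = 200
a*sqrt(209 + 109) = 200*sqrt(209 + 109) = 200*sqrt(318)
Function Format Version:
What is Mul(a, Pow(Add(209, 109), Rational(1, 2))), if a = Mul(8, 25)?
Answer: Mul(200, Pow(318, Rational(1, 2))) ≈ 3566.5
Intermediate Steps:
a = 200
Mul(a, Pow(Add(209, 109), Rational(1, 2))) = Mul(200, Pow(Add(209, 109), Rational(1, 2))) = Mul(200, Pow(318, Rational(1, 2)))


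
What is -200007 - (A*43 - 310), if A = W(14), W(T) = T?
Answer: -200299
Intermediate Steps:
A = 14
-200007 - (A*43 - 310) = -200007 - (14*43 - 310) = -200007 - (602 - 310) = -200007 - 1*292 = -200007 - 292 = -200299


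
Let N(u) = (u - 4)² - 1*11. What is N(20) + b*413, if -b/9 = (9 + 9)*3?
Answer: -200473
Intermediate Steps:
b = -486 (b = -9*(9 + 9)*3 = -162*3 = -9*54 = -486)
N(u) = -11 + (-4 + u)² (N(u) = (-4 + u)² - 11 = -11 + (-4 + u)²)
N(20) + b*413 = (-11 + (-4 + 20)²) - 486*413 = (-11 + 16²) - 200718 = (-11 + 256) - 200718 = 245 - 200718 = -200473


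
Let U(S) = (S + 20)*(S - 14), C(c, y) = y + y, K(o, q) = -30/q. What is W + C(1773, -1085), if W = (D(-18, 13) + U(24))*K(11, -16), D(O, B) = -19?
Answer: -11045/8 ≈ -1380.6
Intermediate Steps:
C(c, y) = 2*y
U(S) = (-14 + S)*(20 + S) (U(S) = (20 + S)*(-14 + S) = (-14 + S)*(20 + S))
W = 6315/8 (W = (-19 + (-280 + 24**2 + 6*24))*(-30/(-16)) = (-19 + (-280 + 576 + 144))*(-30*(-1/16)) = (-19 + 440)*(15/8) = 421*(15/8) = 6315/8 ≈ 789.38)
W + C(1773, -1085) = 6315/8 + 2*(-1085) = 6315/8 - 2170 = -11045/8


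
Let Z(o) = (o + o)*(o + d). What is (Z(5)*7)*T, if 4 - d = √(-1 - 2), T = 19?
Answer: 11970 - 1330*I*√3 ≈ 11970.0 - 2303.6*I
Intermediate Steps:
d = 4 - I*√3 (d = 4 - √(-1 - 2) = 4 - √(-3) = 4 - I*√3 ≈ 4.0 - 1.732*I)
Z(o) = 2*o*(4 + o - I*√3) (Z(o) = (o + o)*(o + (4 - I*√3)) = (2*o)*(4 + o - I*√3) = 2*o*(4 + o - I*√3))
(Z(5)*7)*T = ((2*5*(4 + 5 - I*√3))*7)*19 = ((2*5*(9 - I*√3))*7)*19 = ((90 - 10*I*√3)*7)*19 = (630 - 70*I*√3)*19 = 11970 - 1330*I*√3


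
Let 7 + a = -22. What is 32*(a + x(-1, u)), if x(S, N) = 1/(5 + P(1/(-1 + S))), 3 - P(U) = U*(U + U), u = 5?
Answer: -13856/15 ≈ -923.73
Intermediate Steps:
P(U) = 3 - 2*U² (P(U) = 3 - U*(U + U) = 3 - U*2*U = 3 - 2*U²)
a = -29 (a = -7 - 22 = -29)
x(S, N) = 1/(8 - 2/(-1 + S)²) (x(S, N) = 1/(5 + (3 - 2/(-1 + S)²)) = 1/(8 - 2/(-1 + S)²))
32*(a + x(-1, u)) = 32*(-29 + (-1 - 1)²/(2*(-1 + 4*(-1 - 1)²))) = 32*(-29 + (½)*(-2)²/(-1 + 4*(-2)²)) = 32*(-29 + (½)*4/(-1 + 4*4)) = 32*(-29 + (½)*4/(-1 + 16)) = 32*(-29 + (½)*4/15) = 32*(-29 + (½)*4*(1/15)) = 32*(-29 + 2/15) = 32*(-433/15) = -13856/15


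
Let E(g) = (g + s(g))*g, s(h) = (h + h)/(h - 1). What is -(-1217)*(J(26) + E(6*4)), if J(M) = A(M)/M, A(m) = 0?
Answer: 17524800/23 ≈ 7.6195e+5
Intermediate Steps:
s(h) = 2*h/(-1 + h) (s(h) = (2*h)/(-1 + h) = 2*h/(-1 + h))
E(g) = g*(g + 2*g/(-1 + g)) (E(g) = (g + 2*g/(-1 + g))*g = g*(g + 2*g/(-1 + g)))
J(M) = 0 (J(M) = 0/M = 0)
-(-1217)*(J(26) + E(6*4)) = -(-1217)*(0 + (6*4)²*(1 + 6*4)/(-1 + 6*4)) = -(-1217)*(0 + 24²*(1 + 24)/(-1 + 24)) = -(-1217)*(0 + 576*25/23) = -(-1217)*(0 + 576*(1/23)*25) = -(-1217)*(0 + 14400/23) = -(-1217)*14400/23 = -1*(-17524800/23) = 17524800/23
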